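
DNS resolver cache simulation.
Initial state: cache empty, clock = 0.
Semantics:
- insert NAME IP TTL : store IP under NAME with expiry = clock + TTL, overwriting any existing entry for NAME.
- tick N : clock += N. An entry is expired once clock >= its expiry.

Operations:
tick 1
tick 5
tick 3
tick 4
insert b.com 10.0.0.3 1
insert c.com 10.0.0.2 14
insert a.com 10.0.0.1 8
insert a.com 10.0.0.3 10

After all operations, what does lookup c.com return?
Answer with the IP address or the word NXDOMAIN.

Answer: 10.0.0.2

Derivation:
Op 1: tick 1 -> clock=1.
Op 2: tick 5 -> clock=6.
Op 3: tick 3 -> clock=9.
Op 4: tick 4 -> clock=13.
Op 5: insert b.com -> 10.0.0.3 (expiry=13+1=14). clock=13
Op 6: insert c.com -> 10.0.0.2 (expiry=13+14=27). clock=13
Op 7: insert a.com -> 10.0.0.1 (expiry=13+8=21). clock=13
Op 8: insert a.com -> 10.0.0.3 (expiry=13+10=23). clock=13
lookup c.com: present, ip=10.0.0.2 expiry=27 > clock=13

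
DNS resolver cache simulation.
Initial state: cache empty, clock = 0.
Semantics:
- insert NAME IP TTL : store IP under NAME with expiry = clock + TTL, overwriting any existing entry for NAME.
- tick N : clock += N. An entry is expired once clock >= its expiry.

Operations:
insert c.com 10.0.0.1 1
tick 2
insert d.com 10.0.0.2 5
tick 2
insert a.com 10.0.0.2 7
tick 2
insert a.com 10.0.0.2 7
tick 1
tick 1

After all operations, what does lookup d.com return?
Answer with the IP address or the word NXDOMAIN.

Op 1: insert c.com -> 10.0.0.1 (expiry=0+1=1). clock=0
Op 2: tick 2 -> clock=2. purged={c.com}
Op 3: insert d.com -> 10.0.0.2 (expiry=2+5=7). clock=2
Op 4: tick 2 -> clock=4.
Op 5: insert a.com -> 10.0.0.2 (expiry=4+7=11). clock=4
Op 6: tick 2 -> clock=6.
Op 7: insert a.com -> 10.0.0.2 (expiry=6+7=13). clock=6
Op 8: tick 1 -> clock=7. purged={d.com}
Op 9: tick 1 -> clock=8.
lookup d.com: not in cache (expired or never inserted)

Answer: NXDOMAIN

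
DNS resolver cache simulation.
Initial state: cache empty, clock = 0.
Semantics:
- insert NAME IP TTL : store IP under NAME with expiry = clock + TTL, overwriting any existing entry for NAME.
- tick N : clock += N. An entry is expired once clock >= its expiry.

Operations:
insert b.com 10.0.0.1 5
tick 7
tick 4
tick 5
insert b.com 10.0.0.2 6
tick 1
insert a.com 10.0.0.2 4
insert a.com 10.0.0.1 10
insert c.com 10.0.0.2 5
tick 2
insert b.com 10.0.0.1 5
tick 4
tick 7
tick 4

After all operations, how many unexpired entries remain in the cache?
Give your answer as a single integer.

Answer: 0

Derivation:
Op 1: insert b.com -> 10.0.0.1 (expiry=0+5=5). clock=0
Op 2: tick 7 -> clock=7. purged={b.com}
Op 3: tick 4 -> clock=11.
Op 4: tick 5 -> clock=16.
Op 5: insert b.com -> 10.0.0.2 (expiry=16+6=22). clock=16
Op 6: tick 1 -> clock=17.
Op 7: insert a.com -> 10.0.0.2 (expiry=17+4=21). clock=17
Op 8: insert a.com -> 10.0.0.1 (expiry=17+10=27). clock=17
Op 9: insert c.com -> 10.0.0.2 (expiry=17+5=22). clock=17
Op 10: tick 2 -> clock=19.
Op 11: insert b.com -> 10.0.0.1 (expiry=19+5=24). clock=19
Op 12: tick 4 -> clock=23. purged={c.com}
Op 13: tick 7 -> clock=30. purged={a.com,b.com}
Op 14: tick 4 -> clock=34.
Final cache (unexpired): {} -> size=0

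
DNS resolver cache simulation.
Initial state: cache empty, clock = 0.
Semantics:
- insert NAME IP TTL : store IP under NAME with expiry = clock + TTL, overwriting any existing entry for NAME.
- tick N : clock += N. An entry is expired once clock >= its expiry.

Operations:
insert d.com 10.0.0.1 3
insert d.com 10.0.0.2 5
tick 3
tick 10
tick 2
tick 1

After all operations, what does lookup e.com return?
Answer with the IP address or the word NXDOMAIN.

Answer: NXDOMAIN

Derivation:
Op 1: insert d.com -> 10.0.0.1 (expiry=0+3=3). clock=0
Op 2: insert d.com -> 10.0.0.2 (expiry=0+5=5). clock=0
Op 3: tick 3 -> clock=3.
Op 4: tick 10 -> clock=13. purged={d.com}
Op 5: tick 2 -> clock=15.
Op 6: tick 1 -> clock=16.
lookup e.com: not in cache (expired or never inserted)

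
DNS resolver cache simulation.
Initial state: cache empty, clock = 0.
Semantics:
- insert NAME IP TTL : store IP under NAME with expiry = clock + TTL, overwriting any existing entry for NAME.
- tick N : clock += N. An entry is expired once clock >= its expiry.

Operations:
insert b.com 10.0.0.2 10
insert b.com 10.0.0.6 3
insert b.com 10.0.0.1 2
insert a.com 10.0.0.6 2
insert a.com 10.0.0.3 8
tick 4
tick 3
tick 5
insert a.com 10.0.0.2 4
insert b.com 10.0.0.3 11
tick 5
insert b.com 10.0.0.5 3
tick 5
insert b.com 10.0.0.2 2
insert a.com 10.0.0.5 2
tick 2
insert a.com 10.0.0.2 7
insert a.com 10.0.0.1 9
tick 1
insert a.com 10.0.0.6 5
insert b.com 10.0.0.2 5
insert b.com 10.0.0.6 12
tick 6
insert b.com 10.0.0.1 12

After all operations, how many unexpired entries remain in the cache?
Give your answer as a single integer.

Op 1: insert b.com -> 10.0.0.2 (expiry=0+10=10). clock=0
Op 2: insert b.com -> 10.0.0.6 (expiry=0+3=3). clock=0
Op 3: insert b.com -> 10.0.0.1 (expiry=0+2=2). clock=0
Op 4: insert a.com -> 10.0.0.6 (expiry=0+2=2). clock=0
Op 5: insert a.com -> 10.0.0.3 (expiry=0+8=8). clock=0
Op 6: tick 4 -> clock=4. purged={b.com}
Op 7: tick 3 -> clock=7.
Op 8: tick 5 -> clock=12. purged={a.com}
Op 9: insert a.com -> 10.0.0.2 (expiry=12+4=16). clock=12
Op 10: insert b.com -> 10.0.0.3 (expiry=12+11=23). clock=12
Op 11: tick 5 -> clock=17. purged={a.com}
Op 12: insert b.com -> 10.0.0.5 (expiry=17+3=20). clock=17
Op 13: tick 5 -> clock=22. purged={b.com}
Op 14: insert b.com -> 10.0.0.2 (expiry=22+2=24). clock=22
Op 15: insert a.com -> 10.0.0.5 (expiry=22+2=24). clock=22
Op 16: tick 2 -> clock=24. purged={a.com,b.com}
Op 17: insert a.com -> 10.0.0.2 (expiry=24+7=31). clock=24
Op 18: insert a.com -> 10.0.0.1 (expiry=24+9=33). clock=24
Op 19: tick 1 -> clock=25.
Op 20: insert a.com -> 10.0.0.6 (expiry=25+5=30). clock=25
Op 21: insert b.com -> 10.0.0.2 (expiry=25+5=30). clock=25
Op 22: insert b.com -> 10.0.0.6 (expiry=25+12=37). clock=25
Op 23: tick 6 -> clock=31. purged={a.com}
Op 24: insert b.com -> 10.0.0.1 (expiry=31+12=43). clock=31
Final cache (unexpired): {b.com} -> size=1

Answer: 1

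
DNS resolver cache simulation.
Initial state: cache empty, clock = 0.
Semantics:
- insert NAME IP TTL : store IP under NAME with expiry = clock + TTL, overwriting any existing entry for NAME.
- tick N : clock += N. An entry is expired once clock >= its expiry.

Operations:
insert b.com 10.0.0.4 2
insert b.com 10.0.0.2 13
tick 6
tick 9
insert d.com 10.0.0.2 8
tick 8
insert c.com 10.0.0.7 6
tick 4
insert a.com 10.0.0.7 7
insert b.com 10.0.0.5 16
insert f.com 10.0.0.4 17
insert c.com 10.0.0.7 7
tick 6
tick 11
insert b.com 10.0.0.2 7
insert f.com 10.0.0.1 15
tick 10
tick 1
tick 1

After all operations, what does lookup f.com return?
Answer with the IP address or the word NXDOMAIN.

Answer: 10.0.0.1

Derivation:
Op 1: insert b.com -> 10.0.0.4 (expiry=0+2=2). clock=0
Op 2: insert b.com -> 10.0.0.2 (expiry=0+13=13). clock=0
Op 3: tick 6 -> clock=6.
Op 4: tick 9 -> clock=15. purged={b.com}
Op 5: insert d.com -> 10.0.0.2 (expiry=15+8=23). clock=15
Op 6: tick 8 -> clock=23. purged={d.com}
Op 7: insert c.com -> 10.0.0.7 (expiry=23+6=29). clock=23
Op 8: tick 4 -> clock=27.
Op 9: insert a.com -> 10.0.0.7 (expiry=27+7=34). clock=27
Op 10: insert b.com -> 10.0.0.5 (expiry=27+16=43). clock=27
Op 11: insert f.com -> 10.0.0.4 (expiry=27+17=44). clock=27
Op 12: insert c.com -> 10.0.0.7 (expiry=27+7=34). clock=27
Op 13: tick 6 -> clock=33.
Op 14: tick 11 -> clock=44. purged={a.com,b.com,c.com,f.com}
Op 15: insert b.com -> 10.0.0.2 (expiry=44+7=51). clock=44
Op 16: insert f.com -> 10.0.0.1 (expiry=44+15=59). clock=44
Op 17: tick 10 -> clock=54. purged={b.com}
Op 18: tick 1 -> clock=55.
Op 19: tick 1 -> clock=56.
lookup f.com: present, ip=10.0.0.1 expiry=59 > clock=56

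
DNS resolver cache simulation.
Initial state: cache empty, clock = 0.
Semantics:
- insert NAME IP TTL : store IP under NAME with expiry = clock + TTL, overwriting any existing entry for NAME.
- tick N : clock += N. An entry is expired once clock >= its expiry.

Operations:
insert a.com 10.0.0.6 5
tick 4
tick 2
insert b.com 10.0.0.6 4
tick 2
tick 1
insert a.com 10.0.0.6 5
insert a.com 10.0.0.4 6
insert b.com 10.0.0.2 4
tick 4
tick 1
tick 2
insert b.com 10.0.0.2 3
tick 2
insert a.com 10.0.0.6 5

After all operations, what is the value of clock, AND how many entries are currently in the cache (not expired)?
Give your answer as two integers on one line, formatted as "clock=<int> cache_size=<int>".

Op 1: insert a.com -> 10.0.0.6 (expiry=0+5=5). clock=0
Op 2: tick 4 -> clock=4.
Op 3: tick 2 -> clock=6. purged={a.com}
Op 4: insert b.com -> 10.0.0.6 (expiry=6+4=10). clock=6
Op 5: tick 2 -> clock=8.
Op 6: tick 1 -> clock=9.
Op 7: insert a.com -> 10.0.0.6 (expiry=9+5=14). clock=9
Op 8: insert a.com -> 10.0.0.4 (expiry=9+6=15). clock=9
Op 9: insert b.com -> 10.0.0.2 (expiry=9+4=13). clock=9
Op 10: tick 4 -> clock=13. purged={b.com}
Op 11: tick 1 -> clock=14.
Op 12: tick 2 -> clock=16. purged={a.com}
Op 13: insert b.com -> 10.0.0.2 (expiry=16+3=19). clock=16
Op 14: tick 2 -> clock=18.
Op 15: insert a.com -> 10.0.0.6 (expiry=18+5=23). clock=18
Final clock = 18
Final cache (unexpired): {a.com,b.com} -> size=2

Answer: clock=18 cache_size=2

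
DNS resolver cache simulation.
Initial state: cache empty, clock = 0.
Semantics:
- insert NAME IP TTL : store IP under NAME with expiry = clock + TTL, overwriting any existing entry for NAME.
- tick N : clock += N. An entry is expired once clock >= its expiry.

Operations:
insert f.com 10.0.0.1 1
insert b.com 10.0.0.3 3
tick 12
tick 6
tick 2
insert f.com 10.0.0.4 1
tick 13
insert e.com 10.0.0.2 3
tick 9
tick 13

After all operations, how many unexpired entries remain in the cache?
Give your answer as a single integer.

Op 1: insert f.com -> 10.0.0.1 (expiry=0+1=1). clock=0
Op 2: insert b.com -> 10.0.0.3 (expiry=0+3=3). clock=0
Op 3: tick 12 -> clock=12. purged={b.com,f.com}
Op 4: tick 6 -> clock=18.
Op 5: tick 2 -> clock=20.
Op 6: insert f.com -> 10.0.0.4 (expiry=20+1=21). clock=20
Op 7: tick 13 -> clock=33. purged={f.com}
Op 8: insert e.com -> 10.0.0.2 (expiry=33+3=36). clock=33
Op 9: tick 9 -> clock=42. purged={e.com}
Op 10: tick 13 -> clock=55.
Final cache (unexpired): {} -> size=0

Answer: 0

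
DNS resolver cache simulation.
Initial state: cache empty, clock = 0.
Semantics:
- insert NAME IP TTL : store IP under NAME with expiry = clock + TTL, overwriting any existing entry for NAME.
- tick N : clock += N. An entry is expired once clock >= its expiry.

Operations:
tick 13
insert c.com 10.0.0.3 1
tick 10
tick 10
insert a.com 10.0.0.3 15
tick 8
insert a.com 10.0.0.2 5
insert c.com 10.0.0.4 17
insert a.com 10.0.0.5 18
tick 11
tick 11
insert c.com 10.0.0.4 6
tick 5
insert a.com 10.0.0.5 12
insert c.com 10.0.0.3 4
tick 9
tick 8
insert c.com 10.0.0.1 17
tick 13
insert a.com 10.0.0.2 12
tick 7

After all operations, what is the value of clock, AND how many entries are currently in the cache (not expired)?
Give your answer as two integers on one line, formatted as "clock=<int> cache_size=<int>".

Op 1: tick 13 -> clock=13.
Op 2: insert c.com -> 10.0.0.3 (expiry=13+1=14). clock=13
Op 3: tick 10 -> clock=23. purged={c.com}
Op 4: tick 10 -> clock=33.
Op 5: insert a.com -> 10.0.0.3 (expiry=33+15=48). clock=33
Op 6: tick 8 -> clock=41.
Op 7: insert a.com -> 10.0.0.2 (expiry=41+5=46). clock=41
Op 8: insert c.com -> 10.0.0.4 (expiry=41+17=58). clock=41
Op 9: insert a.com -> 10.0.0.5 (expiry=41+18=59). clock=41
Op 10: tick 11 -> clock=52.
Op 11: tick 11 -> clock=63. purged={a.com,c.com}
Op 12: insert c.com -> 10.0.0.4 (expiry=63+6=69). clock=63
Op 13: tick 5 -> clock=68.
Op 14: insert a.com -> 10.0.0.5 (expiry=68+12=80). clock=68
Op 15: insert c.com -> 10.0.0.3 (expiry=68+4=72). clock=68
Op 16: tick 9 -> clock=77. purged={c.com}
Op 17: tick 8 -> clock=85. purged={a.com}
Op 18: insert c.com -> 10.0.0.1 (expiry=85+17=102). clock=85
Op 19: tick 13 -> clock=98.
Op 20: insert a.com -> 10.0.0.2 (expiry=98+12=110). clock=98
Op 21: tick 7 -> clock=105. purged={c.com}
Final clock = 105
Final cache (unexpired): {a.com} -> size=1

Answer: clock=105 cache_size=1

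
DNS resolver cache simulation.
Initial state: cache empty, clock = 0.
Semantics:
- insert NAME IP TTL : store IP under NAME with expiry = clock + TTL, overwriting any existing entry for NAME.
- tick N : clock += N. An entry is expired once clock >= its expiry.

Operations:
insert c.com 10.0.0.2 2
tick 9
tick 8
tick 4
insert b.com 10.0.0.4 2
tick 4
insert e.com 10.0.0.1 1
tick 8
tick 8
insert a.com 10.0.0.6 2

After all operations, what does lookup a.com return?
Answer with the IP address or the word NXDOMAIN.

Op 1: insert c.com -> 10.0.0.2 (expiry=0+2=2). clock=0
Op 2: tick 9 -> clock=9. purged={c.com}
Op 3: tick 8 -> clock=17.
Op 4: tick 4 -> clock=21.
Op 5: insert b.com -> 10.0.0.4 (expiry=21+2=23). clock=21
Op 6: tick 4 -> clock=25. purged={b.com}
Op 7: insert e.com -> 10.0.0.1 (expiry=25+1=26). clock=25
Op 8: tick 8 -> clock=33. purged={e.com}
Op 9: tick 8 -> clock=41.
Op 10: insert a.com -> 10.0.0.6 (expiry=41+2=43). clock=41
lookup a.com: present, ip=10.0.0.6 expiry=43 > clock=41

Answer: 10.0.0.6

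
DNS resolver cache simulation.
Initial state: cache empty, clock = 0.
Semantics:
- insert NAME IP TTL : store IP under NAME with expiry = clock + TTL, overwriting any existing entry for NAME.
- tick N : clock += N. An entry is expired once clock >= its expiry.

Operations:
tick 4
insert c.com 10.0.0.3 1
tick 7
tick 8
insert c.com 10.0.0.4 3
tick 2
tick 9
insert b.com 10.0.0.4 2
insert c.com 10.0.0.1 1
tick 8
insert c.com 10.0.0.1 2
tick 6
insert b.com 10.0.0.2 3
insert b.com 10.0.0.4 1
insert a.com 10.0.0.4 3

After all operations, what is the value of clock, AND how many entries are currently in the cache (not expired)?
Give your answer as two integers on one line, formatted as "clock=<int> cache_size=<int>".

Answer: clock=44 cache_size=2

Derivation:
Op 1: tick 4 -> clock=4.
Op 2: insert c.com -> 10.0.0.3 (expiry=4+1=5). clock=4
Op 3: tick 7 -> clock=11. purged={c.com}
Op 4: tick 8 -> clock=19.
Op 5: insert c.com -> 10.0.0.4 (expiry=19+3=22). clock=19
Op 6: tick 2 -> clock=21.
Op 7: tick 9 -> clock=30. purged={c.com}
Op 8: insert b.com -> 10.0.0.4 (expiry=30+2=32). clock=30
Op 9: insert c.com -> 10.0.0.1 (expiry=30+1=31). clock=30
Op 10: tick 8 -> clock=38. purged={b.com,c.com}
Op 11: insert c.com -> 10.0.0.1 (expiry=38+2=40). clock=38
Op 12: tick 6 -> clock=44. purged={c.com}
Op 13: insert b.com -> 10.0.0.2 (expiry=44+3=47). clock=44
Op 14: insert b.com -> 10.0.0.4 (expiry=44+1=45). clock=44
Op 15: insert a.com -> 10.0.0.4 (expiry=44+3=47). clock=44
Final clock = 44
Final cache (unexpired): {a.com,b.com} -> size=2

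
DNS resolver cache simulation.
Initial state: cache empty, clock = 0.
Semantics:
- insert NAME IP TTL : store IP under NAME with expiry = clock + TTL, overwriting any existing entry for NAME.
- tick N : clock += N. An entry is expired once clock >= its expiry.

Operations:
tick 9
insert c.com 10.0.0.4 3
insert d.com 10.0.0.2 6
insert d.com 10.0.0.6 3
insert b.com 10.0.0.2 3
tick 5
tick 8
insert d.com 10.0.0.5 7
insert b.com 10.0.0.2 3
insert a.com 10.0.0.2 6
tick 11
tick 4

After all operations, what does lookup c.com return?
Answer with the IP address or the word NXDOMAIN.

Op 1: tick 9 -> clock=9.
Op 2: insert c.com -> 10.0.0.4 (expiry=9+3=12). clock=9
Op 3: insert d.com -> 10.0.0.2 (expiry=9+6=15). clock=9
Op 4: insert d.com -> 10.0.0.6 (expiry=9+3=12). clock=9
Op 5: insert b.com -> 10.0.0.2 (expiry=9+3=12). clock=9
Op 6: tick 5 -> clock=14. purged={b.com,c.com,d.com}
Op 7: tick 8 -> clock=22.
Op 8: insert d.com -> 10.0.0.5 (expiry=22+7=29). clock=22
Op 9: insert b.com -> 10.0.0.2 (expiry=22+3=25). clock=22
Op 10: insert a.com -> 10.0.0.2 (expiry=22+6=28). clock=22
Op 11: tick 11 -> clock=33. purged={a.com,b.com,d.com}
Op 12: tick 4 -> clock=37.
lookup c.com: not in cache (expired or never inserted)

Answer: NXDOMAIN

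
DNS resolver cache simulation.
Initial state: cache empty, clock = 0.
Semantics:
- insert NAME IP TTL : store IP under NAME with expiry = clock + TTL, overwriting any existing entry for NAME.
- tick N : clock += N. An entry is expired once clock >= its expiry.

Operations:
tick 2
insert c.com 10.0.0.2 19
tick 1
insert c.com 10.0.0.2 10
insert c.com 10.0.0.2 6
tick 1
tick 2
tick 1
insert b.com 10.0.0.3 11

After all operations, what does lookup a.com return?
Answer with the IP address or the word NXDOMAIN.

Answer: NXDOMAIN

Derivation:
Op 1: tick 2 -> clock=2.
Op 2: insert c.com -> 10.0.0.2 (expiry=2+19=21). clock=2
Op 3: tick 1 -> clock=3.
Op 4: insert c.com -> 10.0.0.2 (expiry=3+10=13). clock=3
Op 5: insert c.com -> 10.0.0.2 (expiry=3+6=9). clock=3
Op 6: tick 1 -> clock=4.
Op 7: tick 2 -> clock=6.
Op 8: tick 1 -> clock=7.
Op 9: insert b.com -> 10.0.0.3 (expiry=7+11=18). clock=7
lookup a.com: not in cache (expired or never inserted)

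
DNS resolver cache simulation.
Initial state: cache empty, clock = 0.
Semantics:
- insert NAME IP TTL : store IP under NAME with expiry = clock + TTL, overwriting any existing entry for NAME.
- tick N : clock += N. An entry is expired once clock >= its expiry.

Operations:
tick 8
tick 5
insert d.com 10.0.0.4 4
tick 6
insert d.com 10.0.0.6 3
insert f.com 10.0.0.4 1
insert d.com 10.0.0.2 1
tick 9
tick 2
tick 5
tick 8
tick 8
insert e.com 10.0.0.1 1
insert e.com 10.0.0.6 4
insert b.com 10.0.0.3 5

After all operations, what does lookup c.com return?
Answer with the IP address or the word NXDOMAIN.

Answer: NXDOMAIN

Derivation:
Op 1: tick 8 -> clock=8.
Op 2: tick 5 -> clock=13.
Op 3: insert d.com -> 10.0.0.4 (expiry=13+4=17). clock=13
Op 4: tick 6 -> clock=19. purged={d.com}
Op 5: insert d.com -> 10.0.0.6 (expiry=19+3=22). clock=19
Op 6: insert f.com -> 10.0.0.4 (expiry=19+1=20). clock=19
Op 7: insert d.com -> 10.0.0.2 (expiry=19+1=20). clock=19
Op 8: tick 9 -> clock=28. purged={d.com,f.com}
Op 9: tick 2 -> clock=30.
Op 10: tick 5 -> clock=35.
Op 11: tick 8 -> clock=43.
Op 12: tick 8 -> clock=51.
Op 13: insert e.com -> 10.0.0.1 (expiry=51+1=52). clock=51
Op 14: insert e.com -> 10.0.0.6 (expiry=51+4=55). clock=51
Op 15: insert b.com -> 10.0.0.3 (expiry=51+5=56). clock=51
lookup c.com: not in cache (expired or never inserted)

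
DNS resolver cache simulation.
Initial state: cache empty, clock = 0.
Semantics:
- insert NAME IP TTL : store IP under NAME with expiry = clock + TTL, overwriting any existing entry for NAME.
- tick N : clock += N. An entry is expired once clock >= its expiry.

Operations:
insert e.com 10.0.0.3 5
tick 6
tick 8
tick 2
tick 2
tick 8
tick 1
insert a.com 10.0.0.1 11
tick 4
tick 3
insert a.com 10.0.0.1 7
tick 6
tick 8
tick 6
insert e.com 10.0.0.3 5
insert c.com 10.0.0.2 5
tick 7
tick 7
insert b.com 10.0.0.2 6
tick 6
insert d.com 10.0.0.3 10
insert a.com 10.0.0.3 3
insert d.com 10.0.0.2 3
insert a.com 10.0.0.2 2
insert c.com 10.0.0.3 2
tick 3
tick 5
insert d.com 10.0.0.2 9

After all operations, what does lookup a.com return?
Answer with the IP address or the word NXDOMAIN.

Op 1: insert e.com -> 10.0.0.3 (expiry=0+5=5). clock=0
Op 2: tick 6 -> clock=6. purged={e.com}
Op 3: tick 8 -> clock=14.
Op 4: tick 2 -> clock=16.
Op 5: tick 2 -> clock=18.
Op 6: tick 8 -> clock=26.
Op 7: tick 1 -> clock=27.
Op 8: insert a.com -> 10.0.0.1 (expiry=27+11=38). clock=27
Op 9: tick 4 -> clock=31.
Op 10: tick 3 -> clock=34.
Op 11: insert a.com -> 10.0.0.1 (expiry=34+7=41). clock=34
Op 12: tick 6 -> clock=40.
Op 13: tick 8 -> clock=48. purged={a.com}
Op 14: tick 6 -> clock=54.
Op 15: insert e.com -> 10.0.0.3 (expiry=54+5=59). clock=54
Op 16: insert c.com -> 10.0.0.2 (expiry=54+5=59). clock=54
Op 17: tick 7 -> clock=61. purged={c.com,e.com}
Op 18: tick 7 -> clock=68.
Op 19: insert b.com -> 10.0.0.2 (expiry=68+6=74). clock=68
Op 20: tick 6 -> clock=74. purged={b.com}
Op 21: insert d.com -> 10.0.0.3 (expiry=74+10=84). clock=74
Op 22: insert a.com -> 10.0.0.3 (expiry=74+3=77). clock=74
Op 23: insert d.com -> 10.0.0.2 (expiry=74+3=77). clock=74
Op 24: insert a.com -> 10.0.0.2 (expiry=74+2=76). clock=74
Op 25: insert c.com -> 10.0.0.3 (expiry=74+2=76). clock=74
Op 26: tick 3 -> clock=77. purged={a.com,c.com,d.com}
Op 27: tick 5 -> clock=82.
Op 28: insert d.com -> 10.0.0.2 (expiry=82+9=91). clock=82
lookup a.com: not in cache (expired or never inserted)

Answer: NXDOMAIN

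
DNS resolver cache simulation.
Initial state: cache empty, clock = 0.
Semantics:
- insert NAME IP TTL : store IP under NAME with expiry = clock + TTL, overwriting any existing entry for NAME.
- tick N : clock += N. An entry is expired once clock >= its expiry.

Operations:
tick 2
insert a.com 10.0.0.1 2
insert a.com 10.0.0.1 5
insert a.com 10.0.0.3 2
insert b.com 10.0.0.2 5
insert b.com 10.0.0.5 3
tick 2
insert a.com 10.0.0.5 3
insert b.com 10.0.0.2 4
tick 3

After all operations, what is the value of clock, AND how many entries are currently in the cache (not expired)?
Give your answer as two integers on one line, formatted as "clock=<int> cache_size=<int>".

Answer: clock=7 cache_size=1

Derivation:
Op 1: tick 2 -> clock=2.
Op 2: insert a.com -> 10.0.0.1 (expiry=2+2=4). clock=2
Op 3: insert a.com -> 10.0.0.1 (expiry=2+5=7). clock=2
Op 4: insert a.com -> 10.0.0.3 (expiry=2+2=4). clock=2
Op 5: insert b.com -> 10.0.0.2 (expiry=2+5=7). clock=2
Op 6: insert b.com -> 10.0.0.5 (expiry=2+3=5). clock=2
Op 7: tick 2 -> clock=4. purged={a.com}
Op 8: insert a.com -> 10.0.0.5 (expiry=4+3=7). clock=4
Op 9: insert b.com -> 10.0.0.2 (expiry=4+4=8). clock=4
Op 10: tick 3 -> clock=7. purged={a.com}
Final clock = 7
Final cache (unexpired): {b.com} -> size=1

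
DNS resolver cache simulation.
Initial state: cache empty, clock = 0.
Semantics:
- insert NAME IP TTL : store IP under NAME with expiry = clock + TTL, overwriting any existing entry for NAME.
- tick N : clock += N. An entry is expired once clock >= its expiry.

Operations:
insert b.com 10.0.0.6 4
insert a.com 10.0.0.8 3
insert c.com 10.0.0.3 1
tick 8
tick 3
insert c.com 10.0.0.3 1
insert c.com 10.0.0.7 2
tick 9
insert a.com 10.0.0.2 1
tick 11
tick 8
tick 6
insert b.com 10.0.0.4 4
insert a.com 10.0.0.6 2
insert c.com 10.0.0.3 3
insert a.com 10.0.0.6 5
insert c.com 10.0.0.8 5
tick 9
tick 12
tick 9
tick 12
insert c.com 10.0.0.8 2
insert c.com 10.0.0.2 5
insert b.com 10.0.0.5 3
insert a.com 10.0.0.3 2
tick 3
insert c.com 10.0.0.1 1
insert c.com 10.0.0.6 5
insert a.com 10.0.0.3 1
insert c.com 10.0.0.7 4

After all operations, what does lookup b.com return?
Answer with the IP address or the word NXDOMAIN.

Answer: NXDOMAIN

Derivation:
Op 1: insert b.com -> 10.0.0.6 (expiry=0+4=4). clock=0
Op 2: insert a.com -> 10.0.0.8 (expiry=0+3=3). clock=0
Op 3: insert c.com -> 10.0.0.3 (expiry=0+1=1). clock=0
Op 4: tick 8 -> clock=8. purged={a.com,b.com,c.com}
Op 5: tick 3 -> clock=11.
Op 6: insert c.com -> 10.0.0.3 (expiry=11+1=12). clock=11
Op 7: insert c.com -> 10.0.0.7 (expiry=11+2=13). clock=11
Op 8: tick 9 -> clock=20. purged={c.com}
Op 9: insert a.com -> 10.0.0.2 (expiry=20+1=21). clock=20
Op 10: tick 11 -> clock=31. purged={a.com}
Op 11: tick 8 -> clock=39.
Op 12: tick 6 -> clock=45.
Op 13: insert b.com -> 10.0.0.4 (expiry=45+4=49). clock=45
Op 14: insert a.com -> 10.0.0.6 (expiry=45+2=47). clock=45
Op 15: insert c.com -> 10.0.0.3 (expiry=45+3=48). clock=45
Op 16: insert a.com -> 10.0.0.6 (expiry=45+5=50). clock=45
Op 17: insert c.com -> 10.0.0.8 (expiry=45+5=50). clock=45
Op 18: tick 9 -> clock=54. purged={a.com,b.com,c.com}
Op 19: tick 12 -> clock=66.
Op 20: tick 9 -> clock=75.
Op 21: tick 12 -> clock=87.
Op 22: insert c.com -> 10.0.0.8 (expiry=87+2=89). clock=87
Op 23: insert c.com -> 10.0.0.2 (expiry=87+5=92). clock=87
Op 24: insert b.com -> 10.0.0.5 (expiry=87+3=90). clock=87
Op 25: insert a.com -> 10.0.0.3 (expiry=87+2=89). clock=87
Op 26: tick 3 -> clock=90. purged={a.com,b.com}
Op 27: insert c.com -> 10.0.0.1 (expiry=90+1=91). clock=90
Op 28: insert c.com -> 10.0.0.6 (expiry=90+5=95). clock=90
Op 29: insert a.com -> 10.0.0.3 (expiry=90+1=91). clock=90
Op 30: insert c.com -> 10.0.0.7 (expiry=90+4=94). clock=90
lookup b.com: not in cache (expired or never inserted)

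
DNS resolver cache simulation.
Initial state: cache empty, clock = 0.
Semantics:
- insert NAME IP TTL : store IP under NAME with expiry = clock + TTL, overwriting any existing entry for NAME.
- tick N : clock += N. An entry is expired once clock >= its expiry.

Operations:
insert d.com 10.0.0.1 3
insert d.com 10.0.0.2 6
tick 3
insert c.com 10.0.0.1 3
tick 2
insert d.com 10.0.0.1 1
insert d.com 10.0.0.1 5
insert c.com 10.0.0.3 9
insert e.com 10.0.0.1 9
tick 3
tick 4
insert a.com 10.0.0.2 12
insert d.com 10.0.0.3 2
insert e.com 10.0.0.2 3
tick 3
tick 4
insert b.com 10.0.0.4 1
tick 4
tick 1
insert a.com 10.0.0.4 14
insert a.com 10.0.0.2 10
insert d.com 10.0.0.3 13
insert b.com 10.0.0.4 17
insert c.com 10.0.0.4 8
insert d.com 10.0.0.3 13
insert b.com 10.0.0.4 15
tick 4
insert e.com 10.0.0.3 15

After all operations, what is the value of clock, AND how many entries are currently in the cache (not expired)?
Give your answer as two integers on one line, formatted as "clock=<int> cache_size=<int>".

Op 1: insert d.com -> 10.0.0.1 (expiry=0+3=3). clock=0
Op 2: insert d.com -> 10.0.0.2 (expiry=0+6=6). clock=0
Op 3: tick 3 -> clock=3.
Op 4: insert c.com -> 10.0.0.1 (expiry=3+3=6). clock=3
Op 5: tick 2 -> clock=5.
Op 6: insert d.com -> 10.0.0.1 (expiry=5+1=6). clock=5
Op 7: insert d.com -> 10.0.0.1 (expiry=5+5=10). clock=5
Op 8: insert c.com -> 10.0.0.3 (expiry=5+9=14). clock=5
Op 9: insert e.com -> 10.0.0.1 (expiry=5+9=14). clock=5
Op 10: tick 3 -> clock=8.
Op 11: tick 4 -> clock=12. purged={d.com}
Op 12: insert a.com -> 10.0.0.2 (expiry=12+12=24). clock=12
Op 13: insert d.com -> 10.0.0.3 (expiry=12+2=14). clock=12
Op 14: insert e.com -> 10.0.0.2 (expiry=12+3=15). clock=12
Op 15: tick 3 -> clock=15. purged={c.com,d.com,e.com}
Op 16: tick 4 -> clock=19.
Op 17: insert b.com -> 10.0.0.4 (expiry=19+1=20). clock=19
Op 18: tick 4 -> clock=23. purged={b.com}
Op 19: tick 1 -> clock=24. purged={a.com}
Op 20: insert a.com -> 10.0.0.4 (expiry=24+14=38). clock=24
Op 21: insert a.com -> 10.0.0.2 (expiry=24+10=34). clock=24
Op 22: insert d.com -> 10.0.0.3 (expiry=24+13=37). clock=24
Op 23: insert b.com -> 10.0.0.4 (expiry=24+17=41). clock=24
Op 24: insert c.com -> 10.0.0.4 (expiry=24+8=32). clock=24
Op 25: insert d.com -> 10.0.0.3 (expiry=24+13=37). clock=24
Op 26: insert b.com -> 10.0.0.4 (expiry=24+15=39). clock=24
Op 27: tick 4 -> clock=28.
Op 28: insert e.com -> 10.0.0.3 (expiry=28+15=43). clock=28
Final clock = 28
Final cache (unexpired): {a.com,b.com,c.com,d.com,e.com} -> size=5

Answer: clock=28 cache_size=5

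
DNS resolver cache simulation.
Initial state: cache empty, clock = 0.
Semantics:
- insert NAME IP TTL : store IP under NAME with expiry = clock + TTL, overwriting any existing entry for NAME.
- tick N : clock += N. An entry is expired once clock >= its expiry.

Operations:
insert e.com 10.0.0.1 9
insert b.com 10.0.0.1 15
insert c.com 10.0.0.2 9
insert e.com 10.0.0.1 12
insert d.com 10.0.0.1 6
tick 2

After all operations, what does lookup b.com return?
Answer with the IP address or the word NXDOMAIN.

Answer: 10.0.0.1

Derivation:
Op 1: insert e.com -> 10.0.0.1 (expiry=0+9=9). clock=0
Op 2: insert b.com -> 10.0.0.1 (expiry=0+15=15). clock=0
Op 3: insert c.com -> 10.0.0.2 (expiry=0+9=9). clock=0
Op 4: insert e.com -> 10.0.0.1 (expiry=0+12=12). clock=0
Op 5: insert d.com -> 10.0.0.1 (expiry=0+6=6). clock=0
Op 6: tick 2 -> clock=2.
lookup b.com: present, ip=10.0.0.1 expiry=15 > clock=2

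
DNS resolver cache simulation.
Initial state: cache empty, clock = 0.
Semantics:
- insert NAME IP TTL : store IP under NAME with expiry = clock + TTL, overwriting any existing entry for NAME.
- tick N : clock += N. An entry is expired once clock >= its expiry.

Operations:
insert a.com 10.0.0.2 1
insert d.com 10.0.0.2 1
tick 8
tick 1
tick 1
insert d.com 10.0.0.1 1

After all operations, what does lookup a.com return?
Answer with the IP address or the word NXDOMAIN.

Answer: NXDOMAIN

Derivation:
Op 1: insert a.com -> 10.0.0.2 (expiry=0+1=1). clock=0
Op 2: insert d.com -> 10.0.0.2 (expiry=0+1=1). clock=0
Op 3: tick 8 -> clock=8. purged={a.com,d.com}
Op 4: tick 1 -> clock=9.
Op 5: tick 1 -> clock=10.
Op 6: insert d.com -> 10.0.0.1 (expiry=10+1=11). clock=10
lookup a.com: not in cache (expired or never inserted)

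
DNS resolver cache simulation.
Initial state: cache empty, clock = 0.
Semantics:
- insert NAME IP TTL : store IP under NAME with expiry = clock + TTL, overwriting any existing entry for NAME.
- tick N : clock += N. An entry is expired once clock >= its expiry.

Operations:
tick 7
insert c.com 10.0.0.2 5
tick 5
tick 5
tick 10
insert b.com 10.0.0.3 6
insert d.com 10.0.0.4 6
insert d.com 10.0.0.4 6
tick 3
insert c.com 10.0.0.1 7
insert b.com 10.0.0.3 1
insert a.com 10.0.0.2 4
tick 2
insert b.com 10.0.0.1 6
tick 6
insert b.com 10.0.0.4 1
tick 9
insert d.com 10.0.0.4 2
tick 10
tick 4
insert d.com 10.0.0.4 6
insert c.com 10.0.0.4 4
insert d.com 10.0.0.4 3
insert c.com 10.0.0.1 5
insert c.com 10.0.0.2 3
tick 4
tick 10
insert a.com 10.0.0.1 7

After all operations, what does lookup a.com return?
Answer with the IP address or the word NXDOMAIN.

Op 1: tick 7 -> clock=7.
Op 2: insert c.com -> 10.0.0.2 (expiry=7+5=12). clock=7
Op 3: tick 5 -> clock=12. purged={c.com}
Op 4: tick 5 -> clock=17.
Op 5: tick 10 -> clock=27.
Op 6: insert b.com -> 10.0.0.3 (expiry=27+6=33). clock=27
Op 7: insert d.com -> 10.0.0.4 (expiry=27+6=33). clock=27
Op 8: insert d.com -> 10.0.0.4 (expiry=27+6=33). clock=27
Op 9: tick 3 -> clock=30.
Op 10: insert c.com -> 10.0.0.1 (expiry=30+7=37). clock=30
Op 11: insert b.com -> 10.0.0.3 (expiry=30+1=31). clock=30
Op 12: insert a.com -> 10.0.0.2 (expiry=30+4=34). clock=30
Op 13: tick 2 -> clock=32. purged={b.com}
Op 14: insert b.com -> 10.0.0.1 (expiry=32+6=38). clock=32
Op 15: tick 6 -> clock=38. purged={a.com,b.com,c.com,d.com}
Op 16: insert b.com -> 10.0.0.4 (expiry=38+1=39). clock=38
Op 17: tick 9 -> clock=47. purged={b.com}
Op 18: insert d.com -> 10.0.0.4 (expiry=47+2=49). clock=47
Op 19: tick 10 -> clock=57. purged={d.com}
Op 20: tick 4 -> clock=61.
Op 21: insert d.com -> 10.0.0.4 (expiry=61+6=67). clock=61
Op 22: insert c.com -> 10.0.0.4 (expiry=61+4=65). clock=61
Op 23: insert d.com -> 10.0.0.4 (expiry=61+3=64). clock=61
Op 24: insert c.com -> 10.0.0.1 (expiry=61+5=66). clock=61
Op 25: insert c.com -> 10.0.0.2 (expiry=61+3=64). clock=61
Op 26: tick 4 -> clock=65. purged={c.com,d.com}
Op 27: tick 10 -> clock=75.
Op 28: insert a.com -> 10.0.0.1 (expiry=75+7=82). clock=75
lookup a.com: present, ip=10.0.0.1 expiry=82 > clock=75

Answer: 10.0.0.1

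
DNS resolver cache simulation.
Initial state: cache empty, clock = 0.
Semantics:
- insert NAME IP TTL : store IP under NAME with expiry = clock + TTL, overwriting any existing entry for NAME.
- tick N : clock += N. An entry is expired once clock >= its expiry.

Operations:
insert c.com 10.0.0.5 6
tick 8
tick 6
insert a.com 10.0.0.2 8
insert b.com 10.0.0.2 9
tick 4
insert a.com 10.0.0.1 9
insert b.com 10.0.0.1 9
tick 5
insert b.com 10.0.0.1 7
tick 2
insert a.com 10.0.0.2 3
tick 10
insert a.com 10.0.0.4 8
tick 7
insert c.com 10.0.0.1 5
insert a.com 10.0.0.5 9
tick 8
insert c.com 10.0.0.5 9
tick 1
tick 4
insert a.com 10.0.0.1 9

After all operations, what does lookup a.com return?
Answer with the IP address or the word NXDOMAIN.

Op 1: insert c.com -> 10.0.0.5 (expiry=0+6=6). clock=0
Op 2: tick 8 -> clock=8. purged={c.com}
Op 3: tick 6 -> clock=14.
Op 4: insert a.com -> 10.0.0.2 (expiry=14+8=22). clock=14
Op 5: insert b.com -> 10.0.0.2 (expiry=14+9=23). clock=14
Op 6: tick 4 -> clock=18.
Op 7: insert a.com -> 10.0.0.1 (expiry=18+9=27). clock=18
Op 8: insert b.com -> 10.0.0.1 (expiry=18+9=27). clock=18
Op 9: tick 5 -> clock=23.
Op 10: insert b.com -> 10.0.0.1 (expiry=23+7=30). clock=23
Op 11: tick 2 -> clock=25.
Op 12: insert a.com -> 10.0.0.2 (expiry=25+3=28). clock=25
Op 13: tick 10 -> clock=35. purged={a.com,b.com}
Op 14: insert a.com -> 10.0.0.4 (expiry=35+8=43). clock=35
Op 15: tick 7 -> clock=42.
Op 16: insert c.com -> 10.0.0.1 (expiry=42+5=47). clock=42
Op 17: insert a.com -> 10.0.0.5 (expiry=42+9=51). clock=42
Op 18: tick 8 -> clock=50. purged={c.com}
Op 19: insert c.com -> 10.0.0.5 (expiry=50+9=59). clock=50
Op 20: tick 1 -> clock=51. purged={a.com}
Op 21: tick 4 -> clock=55.
Op 22: insert a.com -> 10.0.0.1 (expiry=55+9=64). clock=55
lookup a.com: present, ip=10.0.0.1 expiry=64 > clock=55

Answer: 10.0.0.1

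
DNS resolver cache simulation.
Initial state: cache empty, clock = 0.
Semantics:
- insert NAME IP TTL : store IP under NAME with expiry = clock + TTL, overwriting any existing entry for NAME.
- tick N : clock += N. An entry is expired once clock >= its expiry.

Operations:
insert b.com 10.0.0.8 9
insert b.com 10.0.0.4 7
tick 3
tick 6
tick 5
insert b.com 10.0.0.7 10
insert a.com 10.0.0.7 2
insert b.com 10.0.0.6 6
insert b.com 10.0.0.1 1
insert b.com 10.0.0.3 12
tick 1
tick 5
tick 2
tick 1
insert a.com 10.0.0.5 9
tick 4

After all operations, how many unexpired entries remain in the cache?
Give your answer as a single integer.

Answer: 1

Derivation:
Op 1: insert b.com -> 10.0.0.8 (expiry=0+9=9). clock=0
Op 2: insert b.com -> 10.0.0.4 (expiry=0+7=7). clock=0
Op 3: tick 3 -> clock=3.
Op 4: tick 6 -> clock=9. purged={b.com}
Op 5: tick 5 -> clock=14.
Op 6: insert b.com -> 10.0.0.7 (expiry=14+10=24). clock=14
Op 7: insert a.com -> 10.0.0.7 (expiry=14+2=16). clock=14
Op 8: insert b.com -> 10.0.0.6 (expiry=14+6=20). clock=14
Op 9: insert b.com -> 10.0.0.1 (expiry=14+1=15). clock=14
Op 10: insert b.com -> 10.0.0.3 (expiry=14+12=26). clock=14
Op 11: tick 1 -> clock=15.
Op 12: tick 5 -> clock=20. purged={a.com}
Op 13: tick 2 -> clock=22.
Op 14: tick 1 -> clock=23.
Op 15: insert a.com -> 10.0.0.5 (expiry=23+9=32). clock=23
Op 16: tick 4 -> clock=27. purged={b.com}
Final cache (unexpired): {a.com} -> size=1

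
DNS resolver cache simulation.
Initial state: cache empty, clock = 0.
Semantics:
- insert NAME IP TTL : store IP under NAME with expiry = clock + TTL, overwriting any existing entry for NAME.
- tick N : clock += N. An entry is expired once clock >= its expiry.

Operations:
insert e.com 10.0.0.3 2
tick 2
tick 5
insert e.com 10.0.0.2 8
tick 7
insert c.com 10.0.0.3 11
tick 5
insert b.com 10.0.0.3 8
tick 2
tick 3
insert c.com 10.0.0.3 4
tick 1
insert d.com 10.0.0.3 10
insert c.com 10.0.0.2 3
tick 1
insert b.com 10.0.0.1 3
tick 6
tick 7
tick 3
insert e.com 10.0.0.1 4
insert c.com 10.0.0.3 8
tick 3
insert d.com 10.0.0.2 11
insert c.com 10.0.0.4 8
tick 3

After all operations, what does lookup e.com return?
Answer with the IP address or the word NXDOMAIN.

Op 1: insert e.com -> 10.0.0.3 (expiry=0+2=2). clock=0
Op 2: tick 2 -> clock=2. purged={e.com}
Op 3: tick 5 -> clock=7.
Op 4: insert e.com -> 10.0.0.2 (expiry=7+8=15). clock=7
Op 5: tick 7 -> clock=14.
Op 6: insert c.com -> 10.0.0.3 (expiry=14+11=25). clock=14
Op 7: tick 5 -> clock=19. purged={e.com}
Op 8: insert b.com -> 10.0.0.3 (expiry=19+8=27). clock=19
Op 9: tick 2 -> clock=21.
Op 10: tick 3 -> clock=24.
Op 11: insert c.com -> 10.0.0.3 (expiry=24+4=28). clock=24
Op 12: tick 1 -> clock=25.
Op 13: insert d.com -> 10.0.0.3 (expiry=25+10=35). clock=25
Op 14: insert c.com -> 10.0.0.2 (expiry=25+3=28). clock=25
Op 15: tick 1 -> clock=26.
Op 16: insert b.com -> 10.0.0.1 (expiry=26+3=29). clock=26
Op 17: tick 6 -> clock=32. purged={b.com,c.com}
Op 18: tick 7 -> clock=39. purged={d.com}
Op 19: tick 3 -> clock=42.
Op 20: insert e.com -> 10.0.0.1 (expiry=42+4=46). clock=42
Op 21: insert c.com -> 10.0.0.3 (expiry=42+8=50). clock=42
Op 22: tick 3 -> clock=45.
Op 23: insert d.com -> 10.0.0.2 (expiry=45+11=56). clock=45
Op 24: insert c.com -> 10.0.0.4 (expiry=45+8=53). clock=45
Op 25: tick 3 -> clock=48. purged={e.com}
lookup e.com: not in cache (expired or never inserted)

Answer: NXDOMAIN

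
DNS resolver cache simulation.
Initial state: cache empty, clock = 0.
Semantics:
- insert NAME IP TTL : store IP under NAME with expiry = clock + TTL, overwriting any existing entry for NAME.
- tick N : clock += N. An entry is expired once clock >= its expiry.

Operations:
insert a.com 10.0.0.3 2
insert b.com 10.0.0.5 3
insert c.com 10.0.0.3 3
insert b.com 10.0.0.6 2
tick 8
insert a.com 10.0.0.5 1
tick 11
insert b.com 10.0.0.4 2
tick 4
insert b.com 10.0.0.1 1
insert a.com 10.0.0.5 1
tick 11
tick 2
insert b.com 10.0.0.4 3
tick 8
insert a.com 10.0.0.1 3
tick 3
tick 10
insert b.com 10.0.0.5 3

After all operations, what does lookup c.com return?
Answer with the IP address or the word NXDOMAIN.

Answer: NXDOMAIN

Derivation:
Op 1: insert a.com -> 10.0.0.3 (expiry=0+2=2). clock=0
Op 2: insert b.com -> 10.0.0.5 (expiry=0+3=3). clock=0
Op 3: insert c.com -> 10.0.0.3 (expiry=0+3=3). clock=0
Op 4: insert b.com -> 10.0.0.6 (expiry=0+2=2). clock=0
Op 5: tick 8 -> clock=8. purged={a.com,b.com,c.com}
Op 6: insert a.com -> 10.0.0.5 (expiry=8+1=9). clock=8
Op 7: tick 11 -> clock=19. purged={a.com}
Op 8: insert b.com -> 10.0.0.4 (expiry=19+2=21). clock=19
Op 9: tick 4 -> clock=23. purged={b.com}
Op 10: insert b.com -> 10.0.0.1 (expiry=23+1=24). clock=23
Op 11: insert a.com -> 10.0.0.5 (expiry=23+1=24). clock=23
Op 12: tick 11 -> clock=34. purged={a.com,b.com}
Op 13: tick 2 -> clock=36.
Op 14: insert b.com -> 10.0.0.4 (expiry=36+3=39). clock=36
Op 15: tick 8 -> clock=44. purged={b.com}
Op 16: insert a.com -> 10.0.0.1 (expiry=44+3=47). clock=44
Op 17: tick 3 -> clock=47. purged={a.com}
Op 18: tick 10 -> clock=57.
Op 19: insert b.com -> 10.0.0.5 (expiry=57+3=60). clock=57
lookup c.com: not in cache (expired or never inserted)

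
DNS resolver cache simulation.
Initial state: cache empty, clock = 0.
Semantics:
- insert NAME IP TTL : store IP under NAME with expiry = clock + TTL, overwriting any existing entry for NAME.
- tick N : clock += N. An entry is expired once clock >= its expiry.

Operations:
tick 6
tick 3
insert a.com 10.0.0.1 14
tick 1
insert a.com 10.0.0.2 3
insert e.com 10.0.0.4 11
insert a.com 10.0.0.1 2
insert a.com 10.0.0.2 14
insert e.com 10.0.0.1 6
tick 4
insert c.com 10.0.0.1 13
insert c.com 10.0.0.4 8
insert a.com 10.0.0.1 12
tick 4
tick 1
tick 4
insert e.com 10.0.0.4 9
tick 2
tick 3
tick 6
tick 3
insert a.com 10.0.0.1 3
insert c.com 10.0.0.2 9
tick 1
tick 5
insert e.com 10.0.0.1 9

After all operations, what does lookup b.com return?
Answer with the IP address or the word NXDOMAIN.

Answer: NXDOMAIN

Derivation:
Op 1: tick 6 -> clock=6.
Op 2: tick 3 -> clock=9.
Op 3: insert a.com -> 10.0.0.1 (expiry=9+14=23). clock=9
Op 4: tick 1 -> clock=10.
Op 5: insert a.com -> 10.0.0.2 (expiry=10+3=13). clock=10
Op 6: insert e.com -> 10.0.0.4 (expiry=10+11=21). clock=10
Op 7: insert a.com -> 10.0.0.1 (expiry=10+2=12). clock=10
Op 8: insert a.com -> 10.0.0.2 (expiry=10+14=24). clock=10
Op 9: insert e.com -> 10.0.0.1 (expiry=10+6=16). clock=10
Op 10: tick 4 -> clock=14.
Op 11: insert c.com -> 10.0.0.1 (expiry=14+13=27). clock=14
Op 12: insert c.com -> 10.0.0.4 (expiry=14+8=22). clock=14
Op 13: insert a.com -> 10.0.0.1 (expiry=14+12=26). clock=14
Op 14: tick 4 -> clock=18. purged={e.com}
Op 15: tick 1 -> clock=19.
Op 16: tick 4 -> clock=23. purged={c.com}
Op 17: insert e.com -> 10.0.0.4 (expiry=23+9=32). clock=23
Op 18: tick 2 -> clock=25.
Op 19: tick 3 -> clock=28. purged={a.com}
Op 20: tick 6 -> clock=34. purged={e.com}
Op 21: tick 3 -> clock=37.
Op 22: insert a.com -> 10.0.0.1 (expiry=37+3=40). clock=37
Op 23: insert c.com -> 10.0.0.2 (expiry=37+9=46). clock=37
Op 24: tick 1 -> clock=38.
Op 25: tick 5 -> clock=43. purged={a.com}
Op 26: insert e.com -> 10.0.0.1 (expiry=43+9=52). clock=43
lookup b.com: not in cache (expired or never inserted)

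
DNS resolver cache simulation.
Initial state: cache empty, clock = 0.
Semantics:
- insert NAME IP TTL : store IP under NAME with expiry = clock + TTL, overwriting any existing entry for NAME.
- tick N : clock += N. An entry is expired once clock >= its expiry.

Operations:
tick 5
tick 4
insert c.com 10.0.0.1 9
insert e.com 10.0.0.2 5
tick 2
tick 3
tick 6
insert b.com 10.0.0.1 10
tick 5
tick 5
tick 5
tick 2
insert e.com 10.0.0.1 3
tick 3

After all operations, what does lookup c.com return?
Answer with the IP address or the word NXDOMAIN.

Answer: NXDOMAIN

Derivation:
Op 1: tick 5 -> clock=5.
Op 2: tick 4 -> clock=9.
Op 3: insert c.com -> 10.0.0.1 (expiry=9+9=18). clock=9
Op 4: insert e.com -> 10.0.0.2 (expiry=9+5=14). clock=9
Op 5: tick 2 -> clock=11.
Op 6: tick 3 -> clock=14. purged={e.com}
Op 7: tick 6 -> clock=20. purged={c.com}
Op 8: insert b.com -> 10.0.0.1 (expiry=20+10=30). clock=20
Op 9: tick 5 -> clock=25.
Op 10: tick 5 -> clock=30. purged={b.com}
Op 11: tick 5 -> clock=35.
Op 12: tick 2 -> clock=37.
Op 13: insert e.com -> 10.0.0.1 (expiry=37+3=40). clock=37
Op 14: tick 3 -> clock=40. purged={e.com}
lookup c.com: not in cache (expired or never inserted)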